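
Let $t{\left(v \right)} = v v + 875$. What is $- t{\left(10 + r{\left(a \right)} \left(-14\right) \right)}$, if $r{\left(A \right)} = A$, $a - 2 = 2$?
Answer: $-2991$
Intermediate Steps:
$a = 4$ ($a = 2 + 2 = 4$)
$t{\left(v \right)} = 875 + v^{2}$ ($t{\left(v \right)} = v^{2} + 875 = 875 + v^{2}$)
$- t{\left(10 + r{\left(a \right)} \left(-14\right) \right)} = - (875 + \left(10 + 4 \left(-14\right)\right)^{2}) = - (875 + \left(10 - 56\right)^{2}) = - (875 + \left(-46\right)^{2}) = - (875 + 2116) = \left(-1\right) 2991 = -2991$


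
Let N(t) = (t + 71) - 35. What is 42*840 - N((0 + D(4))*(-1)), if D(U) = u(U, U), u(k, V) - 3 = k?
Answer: 35251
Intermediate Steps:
u(k, V) = 3 + k
D(U) = 3 + U
N(t) = 36 + t (N(t) = (71 + t) - 35 = 36 + t)
42*840 - N((0 + D(4))*(-1)) = 42*840 - (36 + (0 + (3 + 4))*(-1)) = 35280 - (36 + (0 + 7)*(-1)) = 35280 - (36 + 7*(-1)) = 35280 - (36 - 7) = 35280 - 1*29 = 35280 - 29 = 35251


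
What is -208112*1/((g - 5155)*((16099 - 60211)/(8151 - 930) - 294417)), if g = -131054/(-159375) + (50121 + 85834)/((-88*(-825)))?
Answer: -77280294471600000/563306946738319557319 ≈ -0.00013719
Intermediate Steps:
g = 415764647/154275000 (g = -131054*(-1/159375) + 135955/72600 = 131054/159375 + 135955*(1/72600) = 131054/159375 + 27191/14520 = 415764647/154275000 ≈ 2.6950)
-208112*1/((g - 5155)*((16099 - 60211)/(8151 - 930) - 294417)) = -208112*1/((415764647/154275000 - 5155)*((16099 - 60211)/(8151 - 930) - 294417)) = -208112*(-154275000/(794871860353*(-44112/7221 - 294417))) = -208112*(-154275000/(794871860353*(-44112*1/7221 - 294417))) = -208112*(-154275000/(794871860353*(-14704/2407 - 294417))) = -208112/((-794871860353/154275000*(-708676423/2407))) = -208112/563306946738319557319/371339925000 = -208112*371339925000/563306946738319557319 = -77280294471600000/563306946738319557319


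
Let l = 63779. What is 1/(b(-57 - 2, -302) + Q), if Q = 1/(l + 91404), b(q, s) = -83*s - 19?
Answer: 155183/3886868602 ≈ 3.9925e-5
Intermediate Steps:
b(q, s) = -19 - 83*s
Q = 1/155183 (Q = 1/(63779 + 91404) = 1/155183 ≈ 6.4440e-6)
1/(b(-57 - 2, -302) + Q) = 1/((-19 - 83*(-302)) + 1/155183) = 1/((-19 + 25066) + 1/155183) = 1/(25047 + 1/155183) = 1/(3886868602/155183) = 155183/3886868602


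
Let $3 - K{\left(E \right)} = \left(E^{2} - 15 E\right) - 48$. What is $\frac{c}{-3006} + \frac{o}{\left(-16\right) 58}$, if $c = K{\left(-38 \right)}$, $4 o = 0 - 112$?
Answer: $\frac{238229}{348696} \approx 0.6832$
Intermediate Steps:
$K{\left(E \right)} = 51 - E^{2} + 15 E$ ($K{\left(E \right)} = 3 - \left(\left(E^{2} - 15 E\right) - 48\right) = 3 - \left(-48 + E^{2} - 15 E\right) = 3 + \left(48 - E^{2} + 15 E\right) = 51 - E^{2} + 15 E$)
$o = -28$ ($o = \frac{0 - 112}{4} = \frac{1}{4} \left(-112\right) = -28$)
$c = -1963$ ($c = 51 - \left(-38\right)^{2} + 15 \left(-38\right) = 51 - 1444 - 570 = -1963$)
$\frac{c}{-3006} + \frac{o}{\left(-16\right) 58} = - \frac{1963}{-3006} - \frac{28}{\left(-16\right) 58} = \left(-1963\right) \left(- \frac{1}{3006}\right) - \frac{28}{-928} = \frac{1963}{3006} - - \frac{7}{232} = \frac{1963}{3006} + \frac{7}{232} = \frac{238229}{348696}$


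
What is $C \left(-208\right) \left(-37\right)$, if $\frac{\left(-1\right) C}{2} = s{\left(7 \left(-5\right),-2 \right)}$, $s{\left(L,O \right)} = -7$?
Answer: $107744$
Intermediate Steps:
$C = 14$ ($C = \left(-2\right) \left(-7\right) = 14$)
$C \left(-208\right) \left(-37\right) = 14 \left(-208\right) \left(-37\right) = \left(-2912\right) \left(-37\right) = 107744$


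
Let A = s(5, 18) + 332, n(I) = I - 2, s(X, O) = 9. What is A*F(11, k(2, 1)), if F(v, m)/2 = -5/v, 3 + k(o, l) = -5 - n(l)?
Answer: -310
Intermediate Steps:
n(I) = -2 + I
k(o, l) = -6 - l (k(o, l) = -3 + (-5 - (-2 + l)) = -3 + (-5 + (2 - l)) = -3 + (-3 - l) = -6 - l)
F(v, m) = -10/v (F(v, m) = 2*(-5/v) = -10/v)
A = 341 (A = 9 + 332 = 341)
A*F(11, k(2, 1)) = 341*(-10/11) = -310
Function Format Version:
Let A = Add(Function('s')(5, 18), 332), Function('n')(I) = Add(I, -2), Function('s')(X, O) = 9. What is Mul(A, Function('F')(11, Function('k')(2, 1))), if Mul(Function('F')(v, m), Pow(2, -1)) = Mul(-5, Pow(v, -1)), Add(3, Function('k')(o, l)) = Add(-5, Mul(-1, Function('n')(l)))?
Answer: -310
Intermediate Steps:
Function('n')(I) = Add(-2, I)
Function('k')(o, l) = Add(-6, Mul(-1, l)) (Function('k')(o, l) = Add(-3, Add(-5, Mul(-1, Add(-2, l)))) = Add(-3, Add(-5, Add(2, Mul(-1, l)))) = Add(-3, Add(-3, Mul(-1, l))) = Add(-6, Mul(-1, l)))
Function('F')(v, m) = Mul(-10, Pow(v, -1)) (Function('F')(v, m) = Mul(2, Mul(-5, Pow(v, -1))) = Mul(-10, Pow(v, -1)))
A = 341 (A = Add(9, 332) = 341)
Mul(A, Function('F')(11, Function('k')(2, 1))) = Mul(341, Mul(-10, Pow(11, -1))) = Mul(341, Mul(-10, Rational(1, 11))) = Mul(341, Rational(-10, 11)) = -310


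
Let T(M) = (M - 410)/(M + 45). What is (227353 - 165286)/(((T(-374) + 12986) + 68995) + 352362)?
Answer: 2917149/20414233 ≈ 0.14290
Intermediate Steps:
T(M) = (-410 + M)/(45 + M)
(227353 - 165286)/(((T(-374) + 12986) + 68995) + 352362) = (227353 - 165286)/((((-410 - 374)/(45 - 374) + 12986) + 68995) + 352362) = 62067/(((-784/(-329) + 12986) + 68995) + 352362) = 62067/(((-1/329*(-784) + 12986) + 68995) + 352362) = 62067/(((112/47 + 12986) + 68995) + 352362) = 62067/((610454/47 + 68995) + 352362) = 62067/(3853219/47 + 352362) = 62067/(20414233/47) = 62067*(47/20414233) = 2917149/20414233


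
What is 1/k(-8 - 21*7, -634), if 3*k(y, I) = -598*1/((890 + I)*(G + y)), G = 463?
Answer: -118272/299 ≈ -395.56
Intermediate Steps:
k(y, I) = -598/(3*(463 + y)*(890 + I)) (k(y, I) = (-598*1/((463 + y)*(890 + I)))/3 = (-598/((463 + y)*(890 + I)))/3 = -598/(3*(463 + y)*(890 + I)))
1/k(-8 - 21*7, -634) = 1/(-598/(1236210 + 1389*(-634) + 2670*(-8 - 21*7) + 3*(-634)*(-8 - 21*7))) = 1/(-598/(1236210 - 880626 + 2670*(-8 - 147) + 3*(-634)*(-8 - 147))) = 1/(-598/(1236210 - 880626 + 2670*(-155) + 3*(-634)*(-155))) = 1/(-598/(1236210 - 880626 - 413850 + 294810)) = 1/(-598/236544) = 1/(-598*1/236544) = 1/(-299/118272) = -118272/299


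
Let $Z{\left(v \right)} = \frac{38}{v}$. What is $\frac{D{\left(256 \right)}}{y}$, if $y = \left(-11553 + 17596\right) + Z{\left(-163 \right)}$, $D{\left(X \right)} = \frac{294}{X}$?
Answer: $\frac{23961}{126076288} \approx 0.00019005$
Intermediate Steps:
$y = \frac{984971}{163}$ ($y = \left(-11553 + 17596\right) + \frac{38}{-163} = 6043 + 38 \left(- \frac{1}{163}\right) = 6043 - \frac{38}{163} = \frac{984971}{163} \approx 6042.8$)
$\frac{D{\left(256 \right)}}{y} = \frac{294 \cdot \frac{1}{256}}{\frac{984971}{163}} = 294 \cdot \frac{1}{256} \cdot \frac{163}{984971} = \frac{147}{128} \cdot \frac{163}{984971} = \frac{23961}{126076288}$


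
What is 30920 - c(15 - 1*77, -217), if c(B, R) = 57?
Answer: 30863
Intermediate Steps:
30920 - c(15 - 1*77, -217) = 30920 - 1*57 = 30920 - 57 = 30863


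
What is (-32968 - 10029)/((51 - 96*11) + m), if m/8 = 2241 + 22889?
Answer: -42997/200035 ≈ -0.21495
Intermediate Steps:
m = 201040 (m = 8*(2241 + 22889) = 8*25130 = 201040)
(-32968 - 10029)/((51 - 96*11) + m) = (-32968 - 10029)/((51 - 96*11) + 201040) = -42997/((51 - 1056) + 201040) = -42997/(-1005 + 201040) = -42997/200035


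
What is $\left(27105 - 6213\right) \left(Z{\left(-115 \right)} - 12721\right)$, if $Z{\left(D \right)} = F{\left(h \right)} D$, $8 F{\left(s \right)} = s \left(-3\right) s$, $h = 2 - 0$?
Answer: $-262163262$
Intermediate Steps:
$h = 2$ ($h = 2 + 0 = 2$)
$F{\left(s \right)} = - \frac{3 s^{2}}{8}$ ($F{\left(s \right)} = \frac{s \left(-3\right) s}{8} = \frac{- 3 s s}{8} = \frac{\left(-3\right) s^{2}}{8} = - \frac{3 s^{2}}{8}$)
$Z{\left(D \right)} = - \frac{3 D}{2}$ ($Z{\left(D \right)} = - \frac{3 \cdot 2^{2}}{8} D = \left(- \frac{3}{8}\right) 4 D = - \frac{3 D}{2}$)
$\left(27105 - 6213\right) \left(Z{\left(-115 \right)} - 12721\right) = \left(27105 - 6213\right) \left(\left(- \frac{3}{2}\right) \left(-115\right) - 12721\right) = 20892 \left(\frac{345}{2} - 12721\right) = 20892 \left(- \frac{25097}{2}\right) = -262163262$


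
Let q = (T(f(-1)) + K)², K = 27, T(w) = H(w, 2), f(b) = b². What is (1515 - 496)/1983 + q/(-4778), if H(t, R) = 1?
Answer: 1657055/4737387 ≈ 0.34978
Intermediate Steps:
T(w) = 1
q = 784 (q = (1 + 27)² = 28² = 784)
(1515 - 496)/1983 + q/(-4778) = (1515 - 496)/1983 + 784/(-4778) = 1019*(1/1983) + 784*(-1/4778) = 1019/1983 - 392/2389 = 1657055/4737387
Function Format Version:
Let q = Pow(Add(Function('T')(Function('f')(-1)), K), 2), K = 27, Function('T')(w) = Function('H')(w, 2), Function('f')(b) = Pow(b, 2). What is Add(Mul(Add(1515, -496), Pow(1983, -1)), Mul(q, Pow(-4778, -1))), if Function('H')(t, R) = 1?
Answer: Rational(1657055, 4737387) ≈ 0.34978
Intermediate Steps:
Function('T')(w) = 1
q = 784 (q = Pow(Add(1, 27), 2) = Pow(28, 2) = 784)
Add(Mul(Add(1515, -496), Pow(1983, -1)), Mul(q, Pow(-4778, -1))) = Add(Mul(Add(1515, -496), Pow(1983, -1)), Mul(784, Pow(-4778, -1))) = Add(Mul(1019, Rational(1, 1983)), Mul(784, Rational(-1, 4778))) = Add(Rational(1019, 1983), Rational(-392, 2389)) = Rational(1657055, 4737387)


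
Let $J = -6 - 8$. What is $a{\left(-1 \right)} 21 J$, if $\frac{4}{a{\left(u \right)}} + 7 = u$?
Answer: $147$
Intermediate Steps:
$a{\left(u \right)} = \frac{4}{-7 + u}$
$J = -14$ ($J = -6 - 8 = -14$)
$a{\left(-1 \right)} 21 J = \frac{4}{-7 - 1} \cdot 21 \left(-14\right) = \frac{4}{-8} \cdot 21 \left(-14\right) = 4 \left(- \frac{1}{8}\right) 21 \left(-14\right) = \left(- \frac{1}{2}\right) 21 \left(-14\right) = \left(- \frac{21}{2}\right) \left(-14\right) = 147$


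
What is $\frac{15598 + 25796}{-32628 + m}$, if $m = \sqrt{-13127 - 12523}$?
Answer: $- \frac{75033524}{59145113} - \frac{34495 i \sqrt{114}}{59145113} \approx -1.2686 - 0.0062272 i$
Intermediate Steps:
$m = 15 i \sqrt{114}$ ($m = \sqrt{-25650} = 15 i \sqrt{114} \approx 160.16 i$)
$\frac{15598 + 25796}{-32628 + m} = \frac{15598 + 25796}{-32628 + 15 i \sqrt{114}} = \frac{41394}{-32628 + 15 i \sqrt{114}}$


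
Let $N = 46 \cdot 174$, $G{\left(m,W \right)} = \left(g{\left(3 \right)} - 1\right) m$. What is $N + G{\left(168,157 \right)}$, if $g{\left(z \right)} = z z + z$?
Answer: $9852$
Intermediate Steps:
$g{\left(z \right)} = z + z^{2}$ ($g{\left(z \right)} = z^{2} + z = z + z^{2}$)
$G{\left(m,W \right)} = 11 m$ ($G{\left(m,W \right)} = \left(3 \left(1 + 3\right) - 1\right) m = \left(3 \cdot 4 - 1\right) m = \left(12 - 1\right) m = 11 m$)
$N = 8004$
$N + G{\left(168,157 \right)} = 8004 + 11 \cdot 168 = 8004 + 1848 = 9852$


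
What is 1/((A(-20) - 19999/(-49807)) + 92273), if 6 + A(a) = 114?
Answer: 49807/4601240466 ≈ 1.0825e-5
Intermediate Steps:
A(a) = 108 (A(a) = -6 + 114 = 108)
1/((A(-20) - 19999/(-49807)) + 92273) = 1/((108 - 19999/(-49807)) + 92273) = 1/((108 - 19999*(-1/49807)) + 92273) = 1/((108 + 19999/49807) + 92273) = 1/(5399155/49807 + 92273) = 1/(4601240466/49807) = 49807/4601240466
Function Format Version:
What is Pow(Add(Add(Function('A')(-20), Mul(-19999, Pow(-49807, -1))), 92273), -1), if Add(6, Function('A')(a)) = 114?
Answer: Rational(49807, 4601240466) ≈ 1.0825e-5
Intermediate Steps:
Function('A')(a) = 108 (Function('A')(a) = Add(-6, 114) = 108)
Pow(Add(Add(Function('A')(-20), Mul(-19999, Pow(-49807, -1))), 92273), -1) = Pow(Add(Add(108, Mul(-19999, Pow(-49807, -1))), 92273), -1) = Pow(Add(Add(108, Mul(-19999, Rational(-1, 49807))), 92273), -1) = Pow(Add(Add(108, Rational(19999, 49807)), 92273), -1) = Pow(Add(Rational(5399155, 49807), 92273), -1) = Pow(Rational(4601240466, 49807), -1) = Rational(49807, 4601240466)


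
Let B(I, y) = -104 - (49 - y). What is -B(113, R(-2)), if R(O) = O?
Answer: 155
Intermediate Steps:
B(I, y) = -153 + y (B(I, y) = -104 + (-49 + y) = -153 + y)
-B(113, R(-2)) = -(-153 - 2) = -1*(-155) = 155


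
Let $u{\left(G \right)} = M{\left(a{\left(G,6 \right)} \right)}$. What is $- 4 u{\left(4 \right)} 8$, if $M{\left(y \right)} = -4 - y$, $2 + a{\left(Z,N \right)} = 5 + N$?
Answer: $416$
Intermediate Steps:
$a{\left(Z,N \right)} = 3 + N$ ($a{\left(Z,N \right)} = -2 + \left(5 + N\right) = 3 + N$)
$u{\left(G \right)} = -13$ ($u{\left(G \right)} = -4 - \left(3 + 6\right) = -4 - 9 = -13$)
$- 4 u{\left(4 \right)} 8 = \left(-4\right) \left(-13\right) 8 = 52 \cdot 8 = 416$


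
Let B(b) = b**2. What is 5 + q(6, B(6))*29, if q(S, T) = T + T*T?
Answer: 38633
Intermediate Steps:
q(S, T) = T + T**2
5 + q(6, B(6))*29 = 5 + (6**2*(1 + 6**2))*29 = 5 + (36*(1 + 36))*29 = 5 + (36*37)*29 = 5 + 1332*29 = 5 + 38628 = 38633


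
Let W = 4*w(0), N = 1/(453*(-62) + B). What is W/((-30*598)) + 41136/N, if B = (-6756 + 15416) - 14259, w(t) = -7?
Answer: -6214712727593/4485 ≈ -1.3857e+9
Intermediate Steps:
B = -5599 (B = 8660 - 14259 = -5599)
N = -1/33685 (N = 1/(453*(-62) - 5599) = 1/(-28086 - 5599) = 1/(-33685) = -1/33685 ≈ -2.9687e-5)
W = -28 (W = 4*(-7) = -28)
W/((-30*598)) + 41136/N = -28/((-30*598)) + 41136/(-1/33685) = -28/(-17940) + 41136*(-33685) = -28*(-1/17940) - 1385666160 = 7/4485 - 1385666160 = -6214712727593/4485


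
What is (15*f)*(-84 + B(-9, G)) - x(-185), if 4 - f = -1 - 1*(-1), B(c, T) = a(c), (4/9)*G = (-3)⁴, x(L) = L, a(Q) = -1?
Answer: -4915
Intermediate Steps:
G = 729/4 (G = (9/4)*(-3)⁴ = (9/4)*81 = 729/4 ≈ 182.25)
B(c, T) = -1
f = 4 (f = 4 - (-1 - 1*(-1)) = 4 - (-1 + 1) = 4 - 1*0 = 4 + 0 = 4)
(15*f)*(-84 + B(-9, G)) - x(-185) = (15*4)*(-84 - 1) - 1*(-185) = 60*(-85) + 185 = -5100 + 185 = -4915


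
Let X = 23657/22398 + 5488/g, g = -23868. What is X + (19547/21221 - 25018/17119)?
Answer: 272252387402377/952005241161234 ≈ 0.28598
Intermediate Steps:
X = 36810421/44549622 (X = 23657/22398 + 5488/(-23868) = 23657*(1/22398) + 5488*(-1/23868) = 23657/22398 - 1372/5967 = 36810421/44549622 ≈ 0.82628)
X + (19547/21221 - 25018/17119) = 36810421/44549622 + (19547/21221 - 25018/17119) = 36810421/44549622 - 196281885/363282299 = 272252387402377/952005241161234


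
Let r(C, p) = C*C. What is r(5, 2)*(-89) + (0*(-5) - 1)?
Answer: -2226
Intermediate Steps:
r(C, p) = C**2
r(5, 2)*(-89) + (0*(-5) - 1) = 5**2*(-89) + (0*(-5) - 1) = 25*(-89) + (0 - 1) = -2225 - 1 = -2226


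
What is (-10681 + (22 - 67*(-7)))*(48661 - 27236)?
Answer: -218320750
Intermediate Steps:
(-10681 + (22 - 67*(-7)))*(48661 - 27236) = (-10681 + (22 + 469))*21425 = (-10681 + 491)*21425 = -10190*21425 = -218320750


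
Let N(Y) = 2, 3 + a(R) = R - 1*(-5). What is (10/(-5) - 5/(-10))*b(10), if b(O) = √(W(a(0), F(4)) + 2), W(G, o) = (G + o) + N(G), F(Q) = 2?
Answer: -3*√2 ≈ -4.2426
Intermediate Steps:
a(R) = 2 + R (a(R) = -3 + (R - 1*(-5)) = -3 + (R + 5) = -3 + (5 + R) = 2 + R)
W(G, o) = 2 + G + o (W(G, o) = (G + o) + 2 = 2 + G + o)
b(O) = 2*√2 (b(O) = √((2 + (2 + 0) + 2) + 2) = √((2 + 2 + 2) + 2) = √(6 + 2) = √8 = 2*√2)
(10/(-5) - 5/(-10))*b(10) = (10/(-5) - 5/(-10))*(2*√2) = (10*(-⅕) - 5*(-⅒))*(2*√2) = (-2 + ½)*(2*√2) = -3*√2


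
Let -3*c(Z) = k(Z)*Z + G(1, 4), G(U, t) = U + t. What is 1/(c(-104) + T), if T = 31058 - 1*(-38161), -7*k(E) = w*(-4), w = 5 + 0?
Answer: 21/1455644 ≈ 1.4427e-5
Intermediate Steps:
w = 5
k(E) = 20/7 (k(E) = -5*(-4)/7 = -⅐*(-20) = 20/7)
c(Z) = -5/3 - 20*Z/21 (c(Z) = -(20*Z/7 + (1 + 4))/3 = -(20*Z/7 + 5)/3 = -(5 + 20*Z/7)/3 = -5/3 - 20*Z/21)
T = 69219 (T = 31058 + 38161 = 69219)
1/(c(-104) + T) = 1/((-5/3 - 20/21*(-104)) + 69219) = 1/((-5/3 + 2080/21) + 69219) = 1/(2045/21 + 69219) = 1/(1455644/21) = 21/1455644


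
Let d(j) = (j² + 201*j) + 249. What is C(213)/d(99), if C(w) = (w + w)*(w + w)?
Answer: 60492/9983 ≈ 6.0595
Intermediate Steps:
C(w) = 4*w² (C(w) = (2*w)*(2*w) = 4*w²)
d(j) = 249 + j² + 201*j
C(213)/d(99) = (4*213²)/(249 + 99² + 201*99) = (4*45369)/(249 + 9801 + 19899) = 181476/29949 = 181476*(1/29949) = 60492/9983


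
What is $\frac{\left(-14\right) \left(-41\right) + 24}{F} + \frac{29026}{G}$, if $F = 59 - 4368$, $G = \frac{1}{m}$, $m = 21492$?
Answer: $\frac{2688069646130}{4309} \approx 6.2383 \cdot 10^{8}$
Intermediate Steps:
$G = \frac{1}{21492} \approx 4.6529 \cdot 10^{-5}$
$F = -4309$ ($F = 59 - 4368 = -4309$)
$\frac{\left(-14\right) \left(-41\right) + 24}{F} + \frac{29026}{G} = \frac{\left(-14\right) \left(-41\right) + 24}{-4309} + 29026 \frac{1}{\frac{1}{21492}} = \left(574 + 24\right) \left(- \frac{1}{4309}\right) + 29026 \cdot 21492 = 598 \left(- \frac{1}{4309}\right) + 623826792 = - \frac{598}{4309} + 623826792 = \frac{2688069646130}{4309}$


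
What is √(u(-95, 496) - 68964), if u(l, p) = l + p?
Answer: I*√68563 ≈ 261.85*I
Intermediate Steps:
√(u(-95, 496) - 68964) = √((-95 + 496) - 68964) = √(401 - 68964) = √(-68563) = I*√68563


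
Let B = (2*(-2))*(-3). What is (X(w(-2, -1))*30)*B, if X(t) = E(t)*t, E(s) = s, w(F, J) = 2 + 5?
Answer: 17640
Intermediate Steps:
w(F, J) = 7
B = 12 (B = -4*(-3) = 12)
X(t) = t**2 (X(t) = t*t = t**2)
(X(w(-2, -1))*30)*B = (7**2*30)*12 = (49*30)*12 = 1470*12 = 17640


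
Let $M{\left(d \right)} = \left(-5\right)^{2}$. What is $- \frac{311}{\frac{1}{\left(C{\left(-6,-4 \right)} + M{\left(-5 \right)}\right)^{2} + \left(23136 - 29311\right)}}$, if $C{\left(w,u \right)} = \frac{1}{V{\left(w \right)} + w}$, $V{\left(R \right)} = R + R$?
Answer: $\frac{559519789}{324} \approx 1.7269 \cdot 10^{6}$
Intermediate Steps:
$V{\left(R \right)} = 2 R$
$M{\left(d \right)} = 25$
$C{\left(w,u \right)} = \frac{1}{3 w}$ ($C{\left(w,u \right)} = \frac{1}{2 w + w} = \frac{1}{3 w}$)
$- \frac{311}{\frac{1}{\left(C{\left(-6,-4 \right)} + M{\left(-5 \right)}\right)^{2} + \left(23136 - 29311\right)}} = - \frac{311}{\frac{1}{\left(\frac{1}{3 \left(-6\right)} + 25\right)^{2} + \left(23136 - 29311\right)}} = - \frac{311}{\frac{1}{\left(\frac{1}{3} \left(- \frac{1}{6}\right) + 25\right)^{2} + \left(23136 - 29311\right)}} = - \frac{311}{\frac{1}{\left(- \frac{1}{18} + 25\right)^{2} - 6175}} = - \frac{311}{\frac{1}{\left(\frac{449}{18}\right)^{2} - 6175}} = - \frac{311}{\frac{1}{\frac{201601}{324} - 6175}} = - \frac{311}{\frac{1}{- \frac{1799099}{324}}} = - \frac{311}{- \frac{324}{1799099}} = \left(-311\right) \left(- \frac{1799099}{324}\right) = \frac{559519789}{324}$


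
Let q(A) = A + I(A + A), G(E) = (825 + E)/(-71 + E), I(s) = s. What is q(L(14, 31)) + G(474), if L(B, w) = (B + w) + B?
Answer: 72630/403 ≈ 180.22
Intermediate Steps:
G(E) = (825 + E)/(-71 + E)
L(B, w) = w + 2*B
q(A) = 3*A (q(A) = A + (A + A) = A + 2*A = 3*A)
q(L(14, 31)) + G(474) = 3*(31 + 2*14) + (825 + 474)/(-71 + 474) = 3*(31 + 28) + 1299/403 = 3*59 + (1/403)*1299 = 177 + 1299/403 = 72630/403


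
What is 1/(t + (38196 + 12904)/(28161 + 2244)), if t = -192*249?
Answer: -6081/290710228 ≈ -2.0918e-5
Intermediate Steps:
t = -47808
1/(t + (38196 + 12904)/(28161 + 2244)) = 1/(-47808 + (38196 + 12904)/(28161 + 2244)) = 1/(-47808 + 51100/30405) = 1/(-47808 + 51100*(1/30405)) = 1/(-47808 + 10220/6081) = 1/(-290710228/6081) = -6081/290710228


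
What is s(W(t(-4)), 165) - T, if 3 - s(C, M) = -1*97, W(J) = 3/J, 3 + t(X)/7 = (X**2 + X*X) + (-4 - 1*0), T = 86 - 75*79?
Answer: 5939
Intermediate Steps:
T = -5839 (T = 86 - 5925 = -5839)
t(X) = -49 + 14*X**2 (t(X) = -21 + 7*((X**2 + X*X) + (-4 - 1*0)) = -21 + 7*((X**2 + X**2) + (-4 + 0)) = -21 + 7*(2*X**2 - 4) = -21 + 7*(-4 + 2*X**2) = -21 + (-28 + 14*X**2) = -49 + 14*X**2)
s(C, M) = 100 (s(C, M) = 3 - (-1)*97 = 3 - 1*(-97) = 3 + 97 = 100)
s(W(t(-4)), 165) - T = 100 - 1*(-5839) = 100 + 5839 = 5939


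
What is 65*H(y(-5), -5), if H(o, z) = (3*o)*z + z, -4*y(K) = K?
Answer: -6175/4 ≈ -1543.8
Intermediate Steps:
y(K) = -K/4
H(o, z) = z + 3*o*z (H(o, z) = 3*o*z + z = z + 3*o*z)
65*H(y(-5), -5) = 65*(-5*(1 + 3*(-1/4*(-5)))) = 65*(-5*(1 + 3*(5/4))) = 65*(-5*(1 + 15/4)) = 65*(-5*19/4) = 65*(-95/4) = -6175/4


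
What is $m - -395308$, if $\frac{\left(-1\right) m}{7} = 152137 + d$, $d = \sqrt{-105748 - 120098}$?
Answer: $-669651 - 21 i \sqrt{25094} \approx -6.6965 \cdot 10^{5} - 3326.6 i$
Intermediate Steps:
$d = 3 i \sqrt{25094}$ ($d = \sqrt{-225846} = 3 i \sqrt{25094} \approx 475.23 i$)
$m = -1064959 - 21 i \sqrt{25094}$ ($m = - 7 \left(152137 + 3 i \sqrt{25094}\right) = -1064959 - 21 i \sqrt{25094} \approx -1.065 \cdot 10^{6} - 3326.6 i$)
$m - -395308 = \left(-1064959 - 21 i \sqrt{25094}\right) - -395308 = \left(-1064959 - 21 i \sqrt{25094}\right) + 395308 = -669651 - 21 i \sqrt{25094}$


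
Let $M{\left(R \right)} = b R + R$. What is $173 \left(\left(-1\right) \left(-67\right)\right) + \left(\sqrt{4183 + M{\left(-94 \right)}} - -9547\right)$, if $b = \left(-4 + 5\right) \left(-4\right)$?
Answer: $21138 + \sqrt{4465} \approx 21205.0$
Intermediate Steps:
$b = -4$ ($b = 1 \left(-4\right) = -4$)
$M{\left(R \right)} = - 3 R$ ($M{\left(R \right)} = - 4 R + R = - 3 R$)
$173 \left(\left(-1\right) \left(-67\right)\right) + \left(\sqrt{4183 + M{\left(-94 \right)}} - -9547\right) = 173 \left(\left(-1\right) \left(-67\right)\right) + \left(\sqrt{4183 - -282} - -9547\right) = 173 \cdot 67 + \left(\sqrt{4183 + 282} + 9547\right) = 11591 + \left(\sqrt{4465} + 9547\right) = 11591 + \left(9547 + \sqrt{4465}\right) = 21138 + \sqrt{4465}$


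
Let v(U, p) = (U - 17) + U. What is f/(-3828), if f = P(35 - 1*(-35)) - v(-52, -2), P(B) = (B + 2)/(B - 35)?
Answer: -4307/133980 ≈ -0.032147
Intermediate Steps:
v(U, p) = -17 + 2*U (v(U, p) = (-17 + U) + U = -17 + 2*U)
P(B) = (2 + B)/(-35 + B)
f = 4307/35 (f = (2 + (35 - 1*(-35)))/(-35 + (35 - 1*(-35))) - (-17 + 2*(-52)) = (2 + (35 + 35))/(-35 + (35 + 35)) - (-17 - 104) = (2 + 70)/(-35 + 70) - 1*(-121) = 72/35 + 121 = 4307/35 ≈ 123.06)
f/(-3828) = (4307/35)/(-3828) = (4307/35)*(-1/3828) = -4307/133980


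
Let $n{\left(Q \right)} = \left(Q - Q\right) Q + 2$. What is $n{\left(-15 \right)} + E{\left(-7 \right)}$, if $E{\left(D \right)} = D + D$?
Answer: $-12$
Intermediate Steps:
$E{\left(D \right)} = 2 D$
$n{\left(Q \right)} = 2$ ($n{\left(Q \right)} = 0 Q + 2 = 0 + 2 = 2$)
$n{\left(-15 \right)} + E{\left(-7 \right)} = 2 + 2 \left(-7\right) = 2 - 14 = -12$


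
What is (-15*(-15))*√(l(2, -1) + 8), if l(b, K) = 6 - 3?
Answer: 225*√11 ≈ 746.24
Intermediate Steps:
l(b, K) = 3
(-15*(-15))*√(l(2, -1) + 8) = (-15*(-15))*√(3 + 8) = 225*√11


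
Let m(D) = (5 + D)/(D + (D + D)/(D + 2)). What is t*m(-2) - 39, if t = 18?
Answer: -39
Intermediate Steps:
m(D) = (5 + D)/(D + 2*D/(2 + D)) (m(D) = (5 + D)/(D + (2*D)/(2 + D)) = (5 + D)/(D + 2*D/(2 + D)))
t*m(-2) - 39 = 18*((10 + (-2)² + 7*(-2))/((-2)*(4 - 2))) - 39 = 18*(-½*(10 + 4 - 14)/2) - 39 = 18*(-½*½*0) - 39 = 18*0 - 39 = 0 - 39 = -39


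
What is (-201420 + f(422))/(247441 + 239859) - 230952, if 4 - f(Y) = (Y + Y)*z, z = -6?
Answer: -28135776488/121825 ≈ -2.3095e+5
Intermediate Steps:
f(Y) = 4 + 12*Y (f(Y) = 4 - (Y + Y)*(-6) = 4 - 2*Y*(-6) = 4 - (-12)*Y = 4 + 12*Y)
(-201420 + f(422))/(247441 + 239859) - 230952 = (-201420 + (4 + 12*422))/(247441 + 239859) - 230952 = (-201420 + (4 + 5064))/487300 - 230952 = (-201420 + 5068)*(1/487300) - 230952 = -196352*1/487300 - 230952 = -49088/121825 - 230952 = -28135776488/121825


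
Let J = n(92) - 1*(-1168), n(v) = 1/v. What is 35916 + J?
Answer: 3411729/92 ≈ 37084.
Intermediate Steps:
J = 107457/92 (J = 1/92 - 1*(-1168) = 1/92 + 1168 = 107457/92 ≈ 1168.0)
35916 + J = 35916 + 107457/92 = 3411729/92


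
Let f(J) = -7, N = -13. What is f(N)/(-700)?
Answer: 1/100 ≈ 0.010000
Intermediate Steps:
f(N)/(-700) = -7/(-700) = -7*(-1/700) = 1/100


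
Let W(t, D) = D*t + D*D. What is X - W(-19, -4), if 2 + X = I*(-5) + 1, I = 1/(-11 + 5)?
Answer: -553/6 ≈ -92.167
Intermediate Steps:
I = -⅙ (I = 1/(-6) = -⅙ ≈ -0.16667)
W(t, D) = D² + D*t (W(t, D) = D*t + D² = D² + D*t)
X = -⅙ (X = -2 + (-⅙*(-5) + 1) = -2 + (⅚ + 1) = -2 + 11/6 = -⅙ ≈ -0.16667)
X - W(-19, -4) = -⅙ - (-4)*(-4 - 19) = -⅙ - (-4)*(-23) = -⅙ - 1*92 = -⅙ - 92 = -553/6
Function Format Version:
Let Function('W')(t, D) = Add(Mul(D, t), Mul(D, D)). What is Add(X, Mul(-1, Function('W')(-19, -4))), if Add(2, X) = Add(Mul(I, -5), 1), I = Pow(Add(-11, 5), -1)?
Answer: Rational(-553, 6) ≈ -92.167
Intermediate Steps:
I = Rational(-1, 6) (I = Pow(-6, -1) = Rational(-1, 6) ≈ -0.16667)
Function('W')(t, D) = Add(Pow(D, 2), Mul(D, t)) (Function('W')(t, D) = Add(Mul(D, t), Pow(D, 2)) = Add(Pow(D, 2), Mul(D, t)))
X = Rational(-1, 6) (X = Add(-2, Add(Mul(Rational(-1, 6), -5), 1)) = Add(-2, Add(Rational(5, 6), 1)) = Add(-2, Rational(11, 6)) = Rational(-1, 6) ≈ -0.16667)
Add(X, Mul(-1, Function('W')(-19, -4))) = Add(Rational(-1, 6), Mul(-1, Mul(-4, Add(-4, -19)))) = Add(Rational(-1, 6), Mul(-1, Mul(-4, -23))) = Add(Rational(-1, 6), Mul(-1, 92)) = Add(Rational(-1, 6), -92) = Rational(-553, 6)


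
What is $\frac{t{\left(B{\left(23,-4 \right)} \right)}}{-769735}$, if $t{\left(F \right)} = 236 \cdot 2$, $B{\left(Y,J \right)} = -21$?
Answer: $- \frac{472}{769735} \approx -0.0006132$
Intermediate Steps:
$t{\left(F \right)} = 472$
$\frac{t{\left(B{\left(23,-4 \right)} \right)}}{-769735} = \frac{472}{-769735} = 472 \left(- \frac{1}{769735}\right) = - \frac{472}{769735}$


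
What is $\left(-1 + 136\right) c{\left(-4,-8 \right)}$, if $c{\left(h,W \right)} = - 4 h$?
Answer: $2160$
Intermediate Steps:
$\left(-1 + 136\right) c{\left(-4,-8 \right)} = \left(-1 + 136\right) \left(\left(-4\right) \left(-4\right)\right) = 135 \cdot 16 = 2160$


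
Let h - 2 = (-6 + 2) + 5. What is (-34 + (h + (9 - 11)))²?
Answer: 1089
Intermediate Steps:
h = 3 (h = 2 + ((-6 + 2) + 5) = 2 + (-4 + 5) = 2 + 1 = 3)
(-34 + (h + (9 - 11)))² = (-34 + (3 + (9 - 11)))² = (-34 + (3 - 2))² = (-34 + 1)² = (-33)² = 1089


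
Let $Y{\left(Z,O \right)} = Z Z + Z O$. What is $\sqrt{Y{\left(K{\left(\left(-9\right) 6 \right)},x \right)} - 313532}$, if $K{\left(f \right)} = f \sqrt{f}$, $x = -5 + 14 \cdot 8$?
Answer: $\sqrt{-470996 - 17334 i \sqrt{6}} \approx 30.903 - 686.99 i$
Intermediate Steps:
$x = 107$ ($x = -5 + 112 = 107$)
$K{\left(f \right)} = f^{\frac{3}{2}}$
$Y{\left(Z,O \right)} = Z^{2} + O Z$
$\sqrt{Y{\left(K{\left(\left(-9\right) 6 \right)},x \right)} - 313532} = \sqrt{\left(\left(-9\right) 6\right)^{\frac{3}{2}} \left(107 + \left(\left(-9\right) 6\right)^{\frac{3}{2}}\right) - 313532} = \sqrt{\left(-54\right)^{\frac{3}{2}} \left(107 + \left(-54\right)^{\frac{3}{2}}\right) - 313532} = \sqrt{- 162 i \sqrt{6} \left(107 - 162 i \sqrt{6}\right) - 313532} = \sqrt{-313532 - 162 i \sqrt{6} \left(107 - 162 i \sqrt{6}\right)}$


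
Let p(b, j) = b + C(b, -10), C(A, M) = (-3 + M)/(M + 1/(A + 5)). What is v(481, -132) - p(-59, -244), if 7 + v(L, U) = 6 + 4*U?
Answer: -254972/541 ≈ -471.30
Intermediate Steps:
C(A, M) = (-3 + M)/(M + 1/(5 + A))
p(b, j) = b + (-65 - 13*b)/(-49 - 10*b) (p(b, j) = b + (-15 - 3*b + 5*(-10) + b*(-10))/(1 + 5*(-10) + b*(-10)) = b + (-15 - 3*b - 50 - 10*b)/(1 - 50 - 10*b) = b + (-65 - 13*b)/(-49 - 10*b))
v(L, U) = -1 + 4*U (v(L, U) = -7 + (6 + 4*U) = -1 + 4*U)
v(481, -132) - p(-59, -244) = (-1 + 4*(-132)) - (65 + 10*(-59)² + 62*(-59))/(49 + 10*(-59)) = (-1 - 528) - (65 + 10*3481 - 3658)/(49 - 590) = -529 - (65 + 34810 - 3658)/(-541) = -529 - (-1)*31217/541 = -529 - 1*(-31217/541) = -529 + 31217/541 = -254972/541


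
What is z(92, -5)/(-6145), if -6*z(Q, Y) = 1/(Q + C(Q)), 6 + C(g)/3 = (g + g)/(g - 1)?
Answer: 91/268634820 ≈ 3.3875e-7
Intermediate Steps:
C(g) = -18 + 6*g/(-1 + g) (C(g) = -18 + 3*((g + g)/(g - 1)) = -18 + 3*((2*g)/(-1 + g)) = -18 + 3*(2*g/(-1 + g)) = -18 + 6*g/(-1 + g))
z(Q, Y) = -1/(6*(Q + 6*(3 - 2*Q)/(-1 + Q)))
z(92, -5)/(-6145) = ((1 - 1*92)/(6*(18 + 92**2 - 13*92)))/(-6145) = ((1 - 92)/(6*(18 + 8464 - 1196)))*(-1/6145) = ((1/6)*(-91)/7286)*(-1/6145) = ((1/6)*(1/7286)*(-91))*(-1/6145) = -91/43716*(-1/6145) = 91/268634820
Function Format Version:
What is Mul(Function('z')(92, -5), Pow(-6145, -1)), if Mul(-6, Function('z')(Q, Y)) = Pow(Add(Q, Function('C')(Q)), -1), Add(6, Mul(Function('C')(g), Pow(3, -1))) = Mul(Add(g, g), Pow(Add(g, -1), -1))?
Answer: Rational(91, 268634820) ≈ 3.3875e-7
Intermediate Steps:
Function('C')(g) = Add(-18, Mul(6, g, Pow(Add(-1, g), -1))) (Function('C')(g) = Add(-18, Mul(3, Mul(Add(g, g), Pow(Add(g, -1), -1)))) = Add(-18, Mul(3, Mul(Mul(2, g), Pow(Add(-1, g), -1)))) = Add(-18, Mul(3, Mul(2, g, Pow(Add(-1, g), -1)))) = Add(-18, Mul(6, g, Pow(Add(-1, g), -1))))
Function('z')(Q, Y) = Mul(Rational(-1, 6), Pow(Add(Q, Mul(6, Pow(Add(-1, Q), -1), Add(3, Mul(-2, Q)))), -1))
Mul(Function('z')(92, -5), Pow(-6145, -1)) = Mul(Mul(Rational(1, 6), Pow(Add(18, Pow(92, 2), Mul(-13, 92)), -1), Add(1, Mul(-1, 92))), Pow(-6145, -1)) = Mul(Mul(Rational(1, 6), Pow(Add(18, 8464, -1196), -1), Add(1, -92)), Rational(-1, 6145)) = Mul(Mul(Rational(1, 6), Pow(7286, -1), -91), Rational(-1, 6145)) = Mul(Mul(Rational(1, 6), Rational(1, 7286), -91), Rational(-1, 6145)) = Mul(Rational(-91, 43716), Rational(-1, 6145)) = Rational(91, 268634820)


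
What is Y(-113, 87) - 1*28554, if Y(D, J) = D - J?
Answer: -28754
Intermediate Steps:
Y(-113, 87) - 1*28554 = (-113 - 1*87) - 1*28554 = (-113 - 87) - 28554 = -200 - 28554 = -28754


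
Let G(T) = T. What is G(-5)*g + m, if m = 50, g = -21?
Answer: 155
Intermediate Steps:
G(-5)*g + m = -5*(-21) + 50 = 105 + 50 = 155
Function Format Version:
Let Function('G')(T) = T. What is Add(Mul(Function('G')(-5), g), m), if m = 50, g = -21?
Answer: 155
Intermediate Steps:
Add(Mul(Function('G')(-5), g), m) = Add(Mul(-5, -21), 50) = Add(105, 50) = 155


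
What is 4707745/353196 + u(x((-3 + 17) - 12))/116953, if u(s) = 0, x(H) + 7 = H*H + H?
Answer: 4707745/353196 ≈ 13.329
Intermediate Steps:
x(H) = -7 + H + H**2 (x(H) = -7 + (H*H + H) = -7 + (H**2 + H) = -7 + (H + H**2) = -7 + H + H**2)
4707745/353196 + u(x((-3 + 17) - 12))/116953 = 4707745/353196 + 0/116953 = 4707745*(1/353196) + 0*(1/116953) = 4707745/353196 + 0 = 4707745/353196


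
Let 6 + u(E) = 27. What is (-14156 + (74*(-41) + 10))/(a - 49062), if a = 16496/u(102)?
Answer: 180390/506903 ≈ 0.35587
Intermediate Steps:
u(E) = 21 (u(E) = -6 + 27 = 21)
a = 16496/21 ≈ 785.52
(-14156 + (74*(-41) + 10))/(a - 49062) = (-14156 + (74*(-41) + 10))/(16496/21 - 49062) = (-14156 + (-3034 + 10))/(-1013806/21) = (-14156 - 3024)*(-21/1013806) = -17180*(-21/1013806) = 180390/506903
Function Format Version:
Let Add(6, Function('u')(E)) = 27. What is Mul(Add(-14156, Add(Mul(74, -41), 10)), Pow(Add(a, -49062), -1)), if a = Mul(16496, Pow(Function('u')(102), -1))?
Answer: Rational(180390, 506903) ≈ 0.35587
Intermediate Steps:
Function('u')(E) = 21 (Function('u')(E) = Add(-6, 27) = 21)
a = Rational(16496, 21) (a = Mul(16496, Pow(21, -1)) = Mul(16496, Rational(1, 21)) = Rational(16496, 21) ≈ 785.52)
Mul(Add(-14156, Add(Mul(74, -41), 10)), Pow(Add(a, -49062), -1)) = Mul(Add(-14156, Add(Mul(74, -41), 10)), Pow(Add(Rational(16496, 21), -49062), -1)) = Mul(Add(-14156, Add(-3034, 10)), Pow(Rational(-1013806, 21), -1)) = Mul(Add(-14156, -3024), Rational(-21, 1013806)) = Mul(-17180, Rational(-21, 1013806)) = Rational(180390, 506903)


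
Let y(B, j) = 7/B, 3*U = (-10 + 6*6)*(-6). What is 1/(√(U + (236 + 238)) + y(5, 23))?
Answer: -35/10501 + 25*√422/10501 ≈ 0.045573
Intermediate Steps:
U = -52 (U = ((-10 + 6*6)*(-6))/3 = ((-10 + 36)*(-6))/3 = (26*(-6))/3 = (⅓)*(-156) = -52)
1/(√(U + (236 + 238)) + y(5, 23)) = 1/(√(-52 + (236 + 238)) + 7/5) = 1/(√(-52 + 474) + 7*(⅕)) = 1/(√422 + 7/5) = 1/(7/5 + √422)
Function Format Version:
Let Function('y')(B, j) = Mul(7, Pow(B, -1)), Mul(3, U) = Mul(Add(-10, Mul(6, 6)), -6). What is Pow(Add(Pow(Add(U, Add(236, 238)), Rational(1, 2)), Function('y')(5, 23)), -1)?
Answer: Add(Rational(-35, 10501), Mul(Rational(25, 10501), Pow(422, Rational(1, 2)))) ≈ 0.045573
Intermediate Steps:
U = -52 (U = Mul(Rational(1, 3), Mul(Add(-10, Mul(6, 6)), -6)) = Mul(Rational(1, 3), Mul(Add(-10, 36), -6)) = Mul(Rational(1, 3), Mul(26, -6)) = Mul(Rational(1, 3), -156) = -52)
Pow(Add(Pow(Add(U, Add(236, 238)), Rational(1, 2)), Function('y')(5, 23)), -1) = Pow(Add(Pow(Add(-52, Add(236, 238)), Rational(1, 2)), Mul(7, Pow(5, -1))), -1) = Pow(Add(Pow(Add(-52, 474), Rational(1, 2)), Mul(7, Rational(1, 5))), -1) = Pow(Add(Pow(422, Rational(1, 2)), Rational(7, 5)), -1) = Pow(Add(Rational(7, 5), Pow(422, Rational(1, 2))), -1)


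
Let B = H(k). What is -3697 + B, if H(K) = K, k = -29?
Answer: -3726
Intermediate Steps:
B = -29
-3697 + B = -3697 - 29 = -3726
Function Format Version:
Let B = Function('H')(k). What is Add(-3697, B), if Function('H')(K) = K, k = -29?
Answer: -3726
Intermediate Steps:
B = -29
Add(-3697, B) = Add(-3697, -29) = -3726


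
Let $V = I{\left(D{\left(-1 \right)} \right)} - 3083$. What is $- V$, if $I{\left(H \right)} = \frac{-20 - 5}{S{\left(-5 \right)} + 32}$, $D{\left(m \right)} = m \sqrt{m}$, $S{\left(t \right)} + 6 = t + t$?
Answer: $\frac{49353}{16} \approx 3084.6$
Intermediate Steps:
$S{\left(t \right)} = -6 + 2 t$ ($S{\left(t \right)} = -6 + \left(t + t\right) = -6 + 2 t$)
$D{\left(m \right)} = m^{\frac{3}{2}}$
$I{\left(H \right)} = - \frac{25}{16}$ ($I{\left(H \right)} = \frac{-20 - 5}{\left(-6 + 2 \left(-5\right)\right) + 32} = - \frac{25}{\left(-6 - 10\right) + 32} = - \frac{25}{-16 + 32} = - \frac{25}{16}$)
$V = - \frac{49353}{16}$ ($V = - \frac{25}{16} - 3083 = - \frac{49353}{16} \approx -3084.6$)
$- V = \left(-1\right) \left(- \frac{49353}{16}\right) = \frac{49353}{16}$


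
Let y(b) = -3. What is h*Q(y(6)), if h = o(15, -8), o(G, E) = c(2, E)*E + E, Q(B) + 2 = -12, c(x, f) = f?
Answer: -784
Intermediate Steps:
Q(B) = -14 (Q(B) = -2 - 12 = -14)
o(G, E) = E + E² (o(G, E) = E*E + E = E² + E = E + E²)
h = 56 (h = -8*(1 - 8) = -8*(-7) = 56)
h*Q(y(6)) = 56*(-14) = -784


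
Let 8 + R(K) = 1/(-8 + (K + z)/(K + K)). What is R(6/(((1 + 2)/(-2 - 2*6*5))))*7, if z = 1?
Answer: -105952/1861 ≈ -56.933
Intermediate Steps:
R(K) = -8 + 1/(-8 + (1 + K)/(2*K)) (R(K) = -8 + 1/(-8 + (K + 1)/(K + K)) = -8 + 1/(-8 + (1 + K)/((2*K))) = -8 + 1/(-8 + (1 + K)*(1/(2*K))) = -8 + 1/(-8 + (1 + K)/(2*K)))
R(6/(((1 + 2)/(-2 - 2*6*5))))*7 = (2*(4 - 366/((1 + 2)/(-2 - 2*6*5)))/(-1 + 15*(6/(((1 + 2)/(-2 - 2*6*5))))))*7 = (2*(4 - 366/(3/(-2 - 12*5)))/(-1 + 15*(6/((3/(-2 - 12*5))))))*7 = (2*(4 - 366/(3/(-2 - 60)))/(-1 + 15*(6/((3/(-2 - 60))))))*7 = (2*(4 - 366/(3/(-62)))/(-1 + 15*(6/((3/(-62))))))*7 = (2*(4 - 366/(3*(-1/62)))/(-1 + 15*(6/((3*(-1/62))))))*7 = (2*(4 - 366/(-3/62))/(-1 + 15*(6/(-3/62))))*7 = (2*(4 - 366*(-62)/3)/(-1 + 15*(6*(-62/3))))*7 = (2*(4 - 61*(-124))/(-1 + 15*(-124)))*7 = (2*(4 + 7564)/(-1 - 1860))*7 = (2*7568/(-1861))*7 = (2*(-1/1861)*7568)*7 = -15136/1861*7 = -105952/1861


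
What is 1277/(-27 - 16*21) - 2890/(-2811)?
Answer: -846859/340131 ≈ -2.4898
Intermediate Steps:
1277/(-27 - 16*21) - 2890/(-2811) = 1277/(-27 - 336) - 2890*(-1/2811) = 1277/(-363) + 2890/2811 = 1277*(-1/363) + 2890/2811 = -1277/363 + 2890/2811 = -846859/340131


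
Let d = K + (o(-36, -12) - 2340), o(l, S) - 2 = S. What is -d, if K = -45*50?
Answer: 4600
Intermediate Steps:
o(l, S) = 2 + S
K = -2250
d = -4600 (d = -2250 + ((2 - 12) - 2340) = -2250 + (-10 - 2340) = -2250 - 2350 = -4600)
-d = -1*(-4600) = 4600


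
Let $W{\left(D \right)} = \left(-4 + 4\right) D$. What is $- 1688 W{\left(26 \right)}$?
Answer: $0$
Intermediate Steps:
$W{\left(D \right)} = 0$ ($W{\left(D \right)} = 0 D = 0$)
$- 1688 W{\left(26 \right)} = \left(-1688\right) 0 = 0$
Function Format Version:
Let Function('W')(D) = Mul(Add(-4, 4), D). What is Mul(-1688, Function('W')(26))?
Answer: 0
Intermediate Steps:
Function('W')(D) = 0 (Function('W')(D) = Mul(0, D) = 0)
Mul(-1688, Function('W')(26)) = Mul(-1688, 0) = 0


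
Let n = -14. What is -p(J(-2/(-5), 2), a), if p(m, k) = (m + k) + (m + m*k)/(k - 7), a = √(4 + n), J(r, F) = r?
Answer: 31*(√10 - 2*I)/(5*(√10 + 7*I)) ≈ -0.42034 - 2.9908*I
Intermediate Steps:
a = I*√10 (a = √(4 - 14) = √(-10) = I*√10 ≈ 3.1623*I)
p(m, k) = k + m + (m + k*m)/(-7 + k) (p(m, k) = (k + m) + (m + k*m)/(-7 + k) = k + m + (m + k*m)/(-7 + k))
-p(J(-2/(-5), 2), a) = -((I*√10)² - 7*I*√10 - (-12)/(-5) + 2*(I*√10)*(-2/(-5)))/(-7 + I*√10) = -(-10 - 7*I*√10 - (-12)*(-1)/5 + 2*(I*√10)*(-2*(-⅕)))/(-7 + I*√10) = -(-10 - 7*I*√10 - 6*⅖ + 2*(I*√10)*(⅖))/(-7 + I*√10) = -(-10 - 7*I*√10 - 12/5 + 4*I*√10/5)/(-7 + I*√10) = -(-62/5 - 31*I*√10/5)/(-7 + I*√10)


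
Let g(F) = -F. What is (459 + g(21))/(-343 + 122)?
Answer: -438/221 ≈ -1.9819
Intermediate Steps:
(459 + g(21))/(-343 + 122) = (459 - 1*21)/(-343 + 122) = (459 - 21)/(-221) = 438*(-1/221) = -438/221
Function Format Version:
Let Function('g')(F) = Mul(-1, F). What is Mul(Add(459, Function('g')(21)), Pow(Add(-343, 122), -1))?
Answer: Rational(-438, 221) ≈ -1.9819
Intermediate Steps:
Mul(Add(459, Function('g')(21)), Pow(Add(-343, 122), -1)) = Mul(Add(459, Mul(-1, 21)), Pow(Add(-343, 122), -1)) = Mul(Add(459, -21), Pow(-221, -1)) = Mul(438, Rational(-1, 221)) = Rational(-438, 221)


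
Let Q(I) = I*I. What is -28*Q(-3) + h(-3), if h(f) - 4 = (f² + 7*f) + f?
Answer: -263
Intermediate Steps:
Q(I) = I²
h(f) = 4 + f² + 8*f (h(f) = 4 + ((f² + 7*f) + f) = 4 + (f² + 8*f) = 4 + f² + 8*f)
-28*Q(-3) + h(-3) = -28*(-3)² + (4 + (-3)² + 8*(-3)) = -28*9 + (4 + 9 - 24) = -252 - 11 = -263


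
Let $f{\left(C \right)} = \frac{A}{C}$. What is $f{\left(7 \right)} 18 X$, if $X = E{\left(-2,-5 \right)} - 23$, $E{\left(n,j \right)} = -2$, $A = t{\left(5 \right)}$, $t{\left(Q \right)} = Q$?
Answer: $- \frac{2250}{7} \approx -321.43$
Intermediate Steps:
$A = 5$
$f{\left(C \right)} = \frac{5}{C}$
$X = -25$ ($X = -2 - 23 = -25$)
$f{\left(7 \right)} 18 X = \frac{5}{7} \cdot 18 \left(-25\right) = \frac{90}{7} \left(-25\right) = - \frac{2250}{7}$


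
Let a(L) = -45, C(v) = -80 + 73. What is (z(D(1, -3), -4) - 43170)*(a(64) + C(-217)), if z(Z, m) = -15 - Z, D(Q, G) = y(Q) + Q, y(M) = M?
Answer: 2245724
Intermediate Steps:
C(v) = -7
D(Q, G) = 2*Q (D(Q, G) = Q + Q = 2*Q)
(z(D(1, -3), -4) - 43170)*(a(64) + C(-217)) = ((-15 - 2) - 43170)*(-45 - 7) = ((-15 - 1*2) - 43170)*(-52) = ((-15 - 2) - 43170)*(-52) = (-17 - 43170)*(-52) = -43187*(-52) = 2245724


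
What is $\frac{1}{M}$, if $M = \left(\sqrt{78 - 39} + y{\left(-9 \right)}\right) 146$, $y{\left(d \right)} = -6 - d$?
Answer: $- \frac{1}{1460} + \frac{\sqrt{39}}{4380} \approx 0.00074087$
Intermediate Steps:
$M = 438 + 146 \sqrt{39}$ ($M = \left(\sqrt{78 - 39} - -3\right) 146 = \left(\sqrt{39} + \left(-6 + 9\right)\right) 146 = \left(\sqrt{39} + 3\right) 146 = \left(3 + \sqrt{39}\right) 146 = 438 + 146 \sqrt{39} \approx 1349.8$)
$\frac{1}{M} = \frac{1}{438 + 146 \sqrt{39}}$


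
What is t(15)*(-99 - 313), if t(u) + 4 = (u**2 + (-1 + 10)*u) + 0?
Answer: -146672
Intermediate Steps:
t(u) = -4 + u**2 + 9*u (t(u) = -4 + ((u**2 + (-1 + 10)*u) + 0) = -4 + ((u**2 + 9*u) + 0) = -4 + (u**2 + 9*u) = -4 + u**2 + 9*u)
t(15)*(-99 - 313) = (-4 + 15**2 + 9*15)*(-99 - 313) = (-4 + 225 + 135)*(-412) = 356*(-412) = -146672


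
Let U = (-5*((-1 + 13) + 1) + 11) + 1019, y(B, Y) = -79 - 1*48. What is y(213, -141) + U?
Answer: 838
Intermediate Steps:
y(B, Y) = -127 (y(B, Y) = -79 - 48 = -127)
U = 965 (U = (-5*(12 + 1) + 11) + 1019 = (-5*13 + 11) + 1019 = (-65 + 11) + 1019 = -54 + 1019 = 965)
y(213, -141) + U = -127 + 965 = 838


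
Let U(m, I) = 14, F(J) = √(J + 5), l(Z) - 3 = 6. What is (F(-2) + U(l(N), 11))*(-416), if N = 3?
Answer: -5824 - 416*√3 ≈ -6544.5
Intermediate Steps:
l(Z) = 9 (l(Z) = 3 + 6 = 9)
F(J) = √(5 + J)
(F(-2) + U(l(N), 11))*(-416) = (√(5 - 2) + 14)*(-416) = (√3 + 14)*(-416) = (14 + √3)*(-416) = -5824 - 416*√3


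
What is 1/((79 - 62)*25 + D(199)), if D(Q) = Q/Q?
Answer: 1/426 ≈ 0.0023474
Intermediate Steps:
D(Q) = 1
1/((79 - 62)*25 + D(199)) = 1/((79 - 62)*25 + 1) = 1/(17*25 + 1) = 1/(425 + 1) = 1/426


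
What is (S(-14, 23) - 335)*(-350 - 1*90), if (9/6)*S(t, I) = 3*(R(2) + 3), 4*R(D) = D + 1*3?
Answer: 143660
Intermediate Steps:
R(D) = ¾ + D/4 (R(D) = (D + 1*3)/4 = (D + 3)/4 = (3 + D)/4 = ¾ + D/4)
S(t, I) = 17/2 (S(t, I) = 2*(3*((¾ + (¼)*2) + 3))/3 = 2*(3*((¾ + ½) + 3))/3 = 2*(3*(5/4 + 3))/3 = 2*(3*(17/4))/3 = (⅔)*(51/4) = 17/2)
(S(-14, 23) - 335)*(-350 - 1*90) = (17/2 - 335)*(-350 - 1*90) = -653*(-350 - 90)/2 = -653/2*(-440) = 143660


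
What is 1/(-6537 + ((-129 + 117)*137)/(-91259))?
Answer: -91259/596558439 ≈ -0.00015298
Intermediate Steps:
1/(-6537 + ((-129 + 117)*137)/(-91259)) = 1/(-6537 - 12*137*(-1/91259)) = 1/(-6537 - 1644*(-1/91259)) = 1/(-6537 + 1644/91259) = 1/(-596558439/91259) = -91259/596558439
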